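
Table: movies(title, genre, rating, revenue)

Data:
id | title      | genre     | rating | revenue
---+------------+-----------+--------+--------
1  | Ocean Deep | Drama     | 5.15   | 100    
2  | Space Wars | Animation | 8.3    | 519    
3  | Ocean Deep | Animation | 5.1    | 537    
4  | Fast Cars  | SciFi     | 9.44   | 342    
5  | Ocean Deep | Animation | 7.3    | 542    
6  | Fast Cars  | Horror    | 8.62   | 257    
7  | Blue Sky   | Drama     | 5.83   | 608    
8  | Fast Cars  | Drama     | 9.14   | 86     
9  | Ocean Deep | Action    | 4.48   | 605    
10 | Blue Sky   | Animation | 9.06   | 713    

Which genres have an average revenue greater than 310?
SELECT genre, AVG(revenue)
FROM movies
GROUP BY genre
HAVING AVG(revenue) > 310

Result:
  Action: avg=605.00
  Animation: avg=577.75
  SciFi: avg=342.00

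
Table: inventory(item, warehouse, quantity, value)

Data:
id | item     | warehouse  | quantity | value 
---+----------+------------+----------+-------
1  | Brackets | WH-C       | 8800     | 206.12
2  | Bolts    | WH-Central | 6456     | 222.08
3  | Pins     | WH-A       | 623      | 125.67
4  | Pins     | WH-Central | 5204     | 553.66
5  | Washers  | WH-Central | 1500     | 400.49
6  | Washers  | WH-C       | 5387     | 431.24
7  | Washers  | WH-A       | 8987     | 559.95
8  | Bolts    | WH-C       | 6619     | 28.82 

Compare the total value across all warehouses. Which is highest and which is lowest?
SELECT warehouse, SUM(value)
FROM inventory
GROUP BY warehouse
ORDER BY SUM(value)

All groups:
  WH-C: 666.18
  WH-A: 685.62
  WH-Central: 1176.23

Highest: WH-Central (1176.23)
Lowest: WH-C (666.18)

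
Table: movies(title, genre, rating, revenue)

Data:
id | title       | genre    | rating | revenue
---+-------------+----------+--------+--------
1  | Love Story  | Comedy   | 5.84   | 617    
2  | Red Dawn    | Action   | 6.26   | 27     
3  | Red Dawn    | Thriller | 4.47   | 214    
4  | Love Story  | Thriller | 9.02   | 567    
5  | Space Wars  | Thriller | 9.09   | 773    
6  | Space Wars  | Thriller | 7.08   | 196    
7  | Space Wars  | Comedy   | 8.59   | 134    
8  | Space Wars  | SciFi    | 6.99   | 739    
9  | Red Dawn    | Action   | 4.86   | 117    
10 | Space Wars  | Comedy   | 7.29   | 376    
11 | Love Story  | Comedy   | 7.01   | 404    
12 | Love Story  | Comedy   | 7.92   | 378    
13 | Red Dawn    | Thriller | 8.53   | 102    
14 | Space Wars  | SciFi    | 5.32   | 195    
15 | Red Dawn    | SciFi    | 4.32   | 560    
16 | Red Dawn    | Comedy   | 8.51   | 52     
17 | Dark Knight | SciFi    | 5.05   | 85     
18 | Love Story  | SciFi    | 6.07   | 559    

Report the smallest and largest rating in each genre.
SELECT genre, MIN(rating), MAX(rating)
FROM movies
GROUP BY genre

Result:
  Action: min=4.86, max=6.26
  Comedy: min=5.84, max=8.59
  SciFi: min=4.32, max=6.99
  Thriller: min=4.47, max=9.09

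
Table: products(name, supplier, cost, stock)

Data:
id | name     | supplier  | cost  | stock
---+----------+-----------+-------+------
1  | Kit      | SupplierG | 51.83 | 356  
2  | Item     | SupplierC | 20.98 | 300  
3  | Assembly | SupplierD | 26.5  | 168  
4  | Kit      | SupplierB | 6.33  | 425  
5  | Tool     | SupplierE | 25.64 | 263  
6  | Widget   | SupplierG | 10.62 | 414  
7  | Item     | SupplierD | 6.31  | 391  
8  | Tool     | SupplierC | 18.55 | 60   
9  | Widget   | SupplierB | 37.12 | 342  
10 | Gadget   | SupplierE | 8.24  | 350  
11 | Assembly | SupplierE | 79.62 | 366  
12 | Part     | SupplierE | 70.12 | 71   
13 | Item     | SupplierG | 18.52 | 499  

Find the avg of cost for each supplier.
SELECT supplier, AVG(cost) as result
FROM products
GROUP BY supplier

Result:
  SupplierB: 21.73
  SupplierC: 19.77
  SupplierD: 16.41
  SupplierE: 45.91
  SupplierG: 26.99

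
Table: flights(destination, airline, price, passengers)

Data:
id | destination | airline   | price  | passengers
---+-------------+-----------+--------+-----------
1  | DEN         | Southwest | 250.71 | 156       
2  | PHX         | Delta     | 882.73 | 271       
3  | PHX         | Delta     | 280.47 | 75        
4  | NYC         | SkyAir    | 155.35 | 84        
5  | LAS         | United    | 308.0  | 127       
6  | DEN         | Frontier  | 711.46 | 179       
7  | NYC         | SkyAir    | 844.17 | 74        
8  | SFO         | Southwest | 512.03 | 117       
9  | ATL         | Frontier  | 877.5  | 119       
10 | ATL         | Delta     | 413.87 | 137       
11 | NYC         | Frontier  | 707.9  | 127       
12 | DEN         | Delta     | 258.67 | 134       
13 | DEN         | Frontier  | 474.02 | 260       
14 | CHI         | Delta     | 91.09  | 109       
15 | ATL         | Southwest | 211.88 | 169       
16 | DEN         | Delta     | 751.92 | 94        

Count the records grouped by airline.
SELECT airline, COUNT(*) as count
FROM flights
GROUP BY airline

Result:
  Delta: 6
  Frontier: 4
  SkyAir: 2
  Southwest: 3
  United: 1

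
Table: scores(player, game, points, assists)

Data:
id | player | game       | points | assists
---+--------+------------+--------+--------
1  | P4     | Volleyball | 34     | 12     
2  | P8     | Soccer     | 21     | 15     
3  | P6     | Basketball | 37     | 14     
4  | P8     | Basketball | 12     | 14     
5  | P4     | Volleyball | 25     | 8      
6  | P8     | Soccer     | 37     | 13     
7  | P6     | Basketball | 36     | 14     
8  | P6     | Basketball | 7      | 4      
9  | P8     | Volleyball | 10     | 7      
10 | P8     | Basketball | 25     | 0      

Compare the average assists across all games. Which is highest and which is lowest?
SELECT game, AVG(assists)
FROM scores
GROUP BY game
ORDER BY AVG(assists)

All groups:
  Volleyball: 9.00
  Basketball: 9.20
  Soccer: 14.00

Highest: Soccer (14.00)
Lowest: Volleyball (9.00)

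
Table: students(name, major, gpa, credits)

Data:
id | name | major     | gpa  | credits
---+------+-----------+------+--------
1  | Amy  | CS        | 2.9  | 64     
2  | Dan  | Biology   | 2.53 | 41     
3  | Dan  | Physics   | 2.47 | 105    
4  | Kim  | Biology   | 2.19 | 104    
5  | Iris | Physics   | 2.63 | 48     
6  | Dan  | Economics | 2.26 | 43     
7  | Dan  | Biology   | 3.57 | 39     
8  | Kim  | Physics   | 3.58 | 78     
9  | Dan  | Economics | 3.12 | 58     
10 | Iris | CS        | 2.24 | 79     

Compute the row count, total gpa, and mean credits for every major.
SELECT major,
       COUNT(*) as cnt,
       SUM(gpa) as total_gpa,
       AVG(credits) as avg_credits
FROM students
GROUP BY major

Result:
  Biology: 3 records, 8.29 total gpa, 61.33 avg credits
  CS: 2 records, 5.14 total gpa, 71.50 avg credits
  Economics: 2 records, 5.38 total gpa, 50.50 avg credits
  Physics: 3 records, 8.68 total gpa, 77.00 avg credits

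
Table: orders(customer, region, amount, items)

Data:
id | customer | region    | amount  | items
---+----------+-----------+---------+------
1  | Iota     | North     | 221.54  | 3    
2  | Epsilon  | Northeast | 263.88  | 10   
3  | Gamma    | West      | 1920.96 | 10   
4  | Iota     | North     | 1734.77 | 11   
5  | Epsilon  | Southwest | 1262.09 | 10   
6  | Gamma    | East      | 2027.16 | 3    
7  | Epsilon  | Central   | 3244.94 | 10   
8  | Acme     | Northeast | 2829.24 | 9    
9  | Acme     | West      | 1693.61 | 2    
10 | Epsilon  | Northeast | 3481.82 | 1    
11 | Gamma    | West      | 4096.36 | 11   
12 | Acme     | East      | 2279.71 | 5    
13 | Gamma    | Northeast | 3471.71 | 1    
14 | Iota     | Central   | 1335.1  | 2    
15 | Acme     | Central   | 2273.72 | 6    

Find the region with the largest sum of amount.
SELECT region, SUM(amount) as val
FROM orders
GROUP BY region
ORDER BY val DESC
LIMIT 1

Result: Northeast with sum(amount) = 10046.65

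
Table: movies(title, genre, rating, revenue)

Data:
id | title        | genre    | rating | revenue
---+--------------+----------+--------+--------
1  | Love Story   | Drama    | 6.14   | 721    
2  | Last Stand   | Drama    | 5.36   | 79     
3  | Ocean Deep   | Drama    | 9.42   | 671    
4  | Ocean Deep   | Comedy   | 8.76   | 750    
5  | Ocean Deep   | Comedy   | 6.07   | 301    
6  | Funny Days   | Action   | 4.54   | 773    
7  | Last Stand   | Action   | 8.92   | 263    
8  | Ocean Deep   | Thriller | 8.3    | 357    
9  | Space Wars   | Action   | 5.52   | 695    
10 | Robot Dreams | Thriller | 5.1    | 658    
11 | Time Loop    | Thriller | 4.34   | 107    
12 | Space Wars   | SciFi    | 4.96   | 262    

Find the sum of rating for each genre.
SELECT genre, SUM(rating) as result
FROM movies
GROUP BY genre

Result:
  Action: 18.98
  Comedy: 14.83
  Drama: 20.92
  SciFi: 4.96
  Thriller: 17.74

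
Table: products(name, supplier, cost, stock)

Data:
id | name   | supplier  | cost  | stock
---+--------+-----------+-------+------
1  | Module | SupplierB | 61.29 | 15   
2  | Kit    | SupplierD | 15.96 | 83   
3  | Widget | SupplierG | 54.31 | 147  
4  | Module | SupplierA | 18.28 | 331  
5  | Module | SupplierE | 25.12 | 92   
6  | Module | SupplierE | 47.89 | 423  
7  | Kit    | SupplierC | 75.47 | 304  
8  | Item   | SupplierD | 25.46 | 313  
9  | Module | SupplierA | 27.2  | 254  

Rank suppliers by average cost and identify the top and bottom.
SELECT supplier, AVG(cost)
FROM products
GROUP BY supplier
ORDER BY AVG(cost)

All groups:
  SupplierD: 20.71
  SupplierA: 22.74
  SupplierE: 36.51
  SupplierG: 54.31
  SupplierB: 61.29
  SupplierC: 75.47

Highest: SupplierC (75.47)
Lowest: SupplierD (20.71)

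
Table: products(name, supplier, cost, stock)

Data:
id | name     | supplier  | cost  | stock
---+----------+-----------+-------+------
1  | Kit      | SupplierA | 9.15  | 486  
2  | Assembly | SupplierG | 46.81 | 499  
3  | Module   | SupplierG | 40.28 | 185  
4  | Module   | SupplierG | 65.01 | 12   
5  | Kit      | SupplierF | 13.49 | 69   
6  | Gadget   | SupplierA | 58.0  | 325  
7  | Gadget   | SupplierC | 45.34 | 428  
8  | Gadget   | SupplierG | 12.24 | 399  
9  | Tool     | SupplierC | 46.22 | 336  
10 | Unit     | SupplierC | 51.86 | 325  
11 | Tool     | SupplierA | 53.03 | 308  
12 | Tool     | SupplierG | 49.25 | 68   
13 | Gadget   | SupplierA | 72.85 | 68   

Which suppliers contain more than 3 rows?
SELECT supplier, COUNT(*) as cnt
FROM products
GROUP BY supplier
HAVING COUNT(*) > 3

Result:
  SupplierA: 4
  SupplierG: 5

Note: HAVING filters groups after aggregation, WHERE filters rows before.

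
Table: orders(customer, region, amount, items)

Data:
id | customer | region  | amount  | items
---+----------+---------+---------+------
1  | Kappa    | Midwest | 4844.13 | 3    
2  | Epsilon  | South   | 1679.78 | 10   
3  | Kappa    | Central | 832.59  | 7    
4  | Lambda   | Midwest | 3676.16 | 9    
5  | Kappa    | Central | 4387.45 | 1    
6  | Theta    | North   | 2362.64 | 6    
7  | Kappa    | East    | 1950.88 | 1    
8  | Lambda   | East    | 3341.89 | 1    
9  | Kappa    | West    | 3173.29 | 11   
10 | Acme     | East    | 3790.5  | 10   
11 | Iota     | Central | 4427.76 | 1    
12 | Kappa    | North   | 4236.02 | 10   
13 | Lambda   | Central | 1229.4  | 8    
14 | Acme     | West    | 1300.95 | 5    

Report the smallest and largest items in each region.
SELECT region, MIN(items), MAX(items)
FROM orders
GROUP BY region

Result:
  Central: min=1, max=8
  East: min=1, max=10
  Midwest: min=3, max=9
  North: min=6, max=10
  South: min=10, max=10
  West: min=5, max=11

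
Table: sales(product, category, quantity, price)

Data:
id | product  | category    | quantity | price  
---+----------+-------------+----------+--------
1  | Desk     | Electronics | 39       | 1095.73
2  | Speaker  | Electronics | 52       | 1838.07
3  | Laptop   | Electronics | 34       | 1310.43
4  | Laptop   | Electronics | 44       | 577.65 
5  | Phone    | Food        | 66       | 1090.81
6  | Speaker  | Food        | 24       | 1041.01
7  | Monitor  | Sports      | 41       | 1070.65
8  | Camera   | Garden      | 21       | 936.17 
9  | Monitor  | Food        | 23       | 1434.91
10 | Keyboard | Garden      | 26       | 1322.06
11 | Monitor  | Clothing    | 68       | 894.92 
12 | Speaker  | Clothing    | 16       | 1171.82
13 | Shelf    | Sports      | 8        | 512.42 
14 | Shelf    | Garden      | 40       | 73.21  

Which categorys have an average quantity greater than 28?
SELECT category, AVG(quantity)
FROM sales
GROUP BY category
HAVING AVG(quantity) > 28

Result:
  Clothing: avg=42.00
  Electronics: avg=42.25
  Food: avg=37.67
  Garden: avg=29.00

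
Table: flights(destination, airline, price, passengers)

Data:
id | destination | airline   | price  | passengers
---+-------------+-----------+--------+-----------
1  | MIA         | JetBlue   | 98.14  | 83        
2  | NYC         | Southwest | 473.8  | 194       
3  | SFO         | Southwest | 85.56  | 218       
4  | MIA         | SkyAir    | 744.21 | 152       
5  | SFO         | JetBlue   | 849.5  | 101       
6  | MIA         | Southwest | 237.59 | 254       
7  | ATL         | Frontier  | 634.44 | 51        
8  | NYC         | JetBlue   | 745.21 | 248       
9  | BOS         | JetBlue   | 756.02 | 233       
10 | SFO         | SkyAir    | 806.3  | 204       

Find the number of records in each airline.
SELECT airline, COUNT(*) as count
FROM flights
GROUP BY airline

Result:
  Frontier: 1
  JetBlue: 4
  SkyAir: 2
  Southwest: 3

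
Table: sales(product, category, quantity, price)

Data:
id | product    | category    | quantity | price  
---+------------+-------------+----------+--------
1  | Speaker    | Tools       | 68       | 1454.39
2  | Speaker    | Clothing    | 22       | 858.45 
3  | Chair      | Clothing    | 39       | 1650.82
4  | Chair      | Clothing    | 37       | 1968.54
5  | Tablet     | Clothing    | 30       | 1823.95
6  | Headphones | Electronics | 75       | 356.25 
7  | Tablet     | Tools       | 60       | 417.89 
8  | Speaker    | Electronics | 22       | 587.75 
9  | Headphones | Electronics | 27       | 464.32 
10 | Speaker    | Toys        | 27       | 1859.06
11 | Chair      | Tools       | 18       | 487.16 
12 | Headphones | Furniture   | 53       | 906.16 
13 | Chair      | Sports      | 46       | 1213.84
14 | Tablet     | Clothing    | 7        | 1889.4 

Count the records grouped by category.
SELECT category, COUNT(*) as count
FROM sales
GROUP BY category

Result:
  Clothing: 5
  Electronics: 3
  Furniture: 1
  Sports: 1
  Tools: 3
  Toys: 1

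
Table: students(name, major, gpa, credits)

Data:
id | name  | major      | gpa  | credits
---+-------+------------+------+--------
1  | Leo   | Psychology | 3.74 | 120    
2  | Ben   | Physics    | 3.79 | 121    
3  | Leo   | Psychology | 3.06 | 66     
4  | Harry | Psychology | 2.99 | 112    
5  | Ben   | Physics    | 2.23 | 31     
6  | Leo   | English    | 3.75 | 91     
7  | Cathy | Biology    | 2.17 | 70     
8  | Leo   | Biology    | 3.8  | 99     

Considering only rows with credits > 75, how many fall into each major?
SELECT major, COUNT(*)
FROM students
WHERE credits > 75
GROUP BY major

Note: WHERE filters rows before grouping.

Result:
  Biology: 1
  English: 1
  Physics: 1
  Psychology: 2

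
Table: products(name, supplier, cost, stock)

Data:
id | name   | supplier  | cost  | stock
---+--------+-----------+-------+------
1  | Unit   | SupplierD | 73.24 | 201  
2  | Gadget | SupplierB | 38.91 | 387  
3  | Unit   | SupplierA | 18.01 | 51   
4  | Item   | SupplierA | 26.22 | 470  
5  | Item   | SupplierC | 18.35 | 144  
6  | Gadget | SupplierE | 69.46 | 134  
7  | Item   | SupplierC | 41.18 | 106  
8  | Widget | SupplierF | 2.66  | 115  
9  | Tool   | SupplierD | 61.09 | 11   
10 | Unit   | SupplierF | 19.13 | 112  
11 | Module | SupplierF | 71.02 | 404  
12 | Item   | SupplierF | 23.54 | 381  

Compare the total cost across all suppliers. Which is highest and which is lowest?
SELECT supplier, SUM(cost)
FROM products
GROUP BY supplier
ORDER BY SUM(cost)

All groups:
  SupplierB: 38.91
  SupplierA: 44.23
  SupplierC: 59.53
  SupplierE: 69.46
  SupplierF: 116.35
  SupplierD: 134.33

Highest: SupplierD (134.33)
Lowest: SupplierB (38.91)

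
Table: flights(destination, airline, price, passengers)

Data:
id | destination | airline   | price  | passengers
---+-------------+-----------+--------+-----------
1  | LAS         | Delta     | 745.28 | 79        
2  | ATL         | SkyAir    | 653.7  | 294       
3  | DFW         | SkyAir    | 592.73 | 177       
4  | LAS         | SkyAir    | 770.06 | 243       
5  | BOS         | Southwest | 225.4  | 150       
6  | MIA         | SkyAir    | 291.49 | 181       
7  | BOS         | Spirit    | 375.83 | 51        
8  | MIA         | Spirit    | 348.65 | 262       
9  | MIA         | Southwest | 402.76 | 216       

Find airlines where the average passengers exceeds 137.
SELECT airline, AVG(passengers)
FROM flights
GROUP BY airline
HAVING AVG(passengers) > 137

Result:
  SkyAir: avg=223.75
  Southwest: avg=183.00
  Spirit: avg=156.50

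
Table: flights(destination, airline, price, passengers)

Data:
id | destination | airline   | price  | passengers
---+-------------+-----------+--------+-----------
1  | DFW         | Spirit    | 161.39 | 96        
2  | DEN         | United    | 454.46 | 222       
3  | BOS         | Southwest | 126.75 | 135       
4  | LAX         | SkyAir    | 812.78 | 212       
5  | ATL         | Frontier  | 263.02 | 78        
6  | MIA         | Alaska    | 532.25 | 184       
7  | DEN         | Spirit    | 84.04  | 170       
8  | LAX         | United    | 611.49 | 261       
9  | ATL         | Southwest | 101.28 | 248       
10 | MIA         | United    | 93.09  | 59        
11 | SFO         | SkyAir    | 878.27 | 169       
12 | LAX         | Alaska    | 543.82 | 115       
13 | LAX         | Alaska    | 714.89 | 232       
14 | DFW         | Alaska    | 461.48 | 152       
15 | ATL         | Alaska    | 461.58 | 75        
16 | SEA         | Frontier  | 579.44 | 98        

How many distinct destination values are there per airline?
SELECT airline, COUNT(DISTINCT destination)
FROM flights
GROUP BY airline

Result:
  Alaska: 4 distinct
  Frontier: 2 distinct
  SkyAir: 2 distinct
  Southwest: 2 distinct
  Spirit: 2 distinct
  United: 3 distinct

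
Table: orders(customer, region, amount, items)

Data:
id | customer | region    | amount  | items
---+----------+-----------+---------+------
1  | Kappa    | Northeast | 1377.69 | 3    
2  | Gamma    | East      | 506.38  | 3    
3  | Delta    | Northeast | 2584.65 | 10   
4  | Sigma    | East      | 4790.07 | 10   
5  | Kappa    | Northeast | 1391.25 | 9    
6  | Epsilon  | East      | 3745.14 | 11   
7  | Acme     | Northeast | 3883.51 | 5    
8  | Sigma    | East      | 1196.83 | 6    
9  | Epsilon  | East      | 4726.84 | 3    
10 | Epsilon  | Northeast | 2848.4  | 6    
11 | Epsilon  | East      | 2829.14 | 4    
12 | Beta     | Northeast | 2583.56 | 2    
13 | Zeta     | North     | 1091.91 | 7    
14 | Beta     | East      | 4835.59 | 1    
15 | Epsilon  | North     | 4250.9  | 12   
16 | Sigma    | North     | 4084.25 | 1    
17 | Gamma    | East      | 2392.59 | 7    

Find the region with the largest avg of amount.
SELECT region, AVG(amount) as val
FROM orders
GROUP BY region
ORDER BY val DESC
LIMIT 1

Result: North with avg(amount) = 3142.35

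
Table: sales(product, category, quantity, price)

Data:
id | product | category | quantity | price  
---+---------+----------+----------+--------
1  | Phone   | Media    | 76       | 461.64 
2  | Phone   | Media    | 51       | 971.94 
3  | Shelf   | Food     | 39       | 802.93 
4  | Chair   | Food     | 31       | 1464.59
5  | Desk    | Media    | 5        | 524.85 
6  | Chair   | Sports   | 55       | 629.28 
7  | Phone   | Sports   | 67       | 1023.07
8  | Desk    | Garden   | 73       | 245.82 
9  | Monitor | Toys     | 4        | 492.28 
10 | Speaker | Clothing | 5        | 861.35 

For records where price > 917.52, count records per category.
SELECT category, COUNT(*)
FROM sales
WHERE price > 917.52
GROUP BY category

Note: WHERE filters rows before grouping.

Result:
  Food: 1
  Media: 1
  Sports: 1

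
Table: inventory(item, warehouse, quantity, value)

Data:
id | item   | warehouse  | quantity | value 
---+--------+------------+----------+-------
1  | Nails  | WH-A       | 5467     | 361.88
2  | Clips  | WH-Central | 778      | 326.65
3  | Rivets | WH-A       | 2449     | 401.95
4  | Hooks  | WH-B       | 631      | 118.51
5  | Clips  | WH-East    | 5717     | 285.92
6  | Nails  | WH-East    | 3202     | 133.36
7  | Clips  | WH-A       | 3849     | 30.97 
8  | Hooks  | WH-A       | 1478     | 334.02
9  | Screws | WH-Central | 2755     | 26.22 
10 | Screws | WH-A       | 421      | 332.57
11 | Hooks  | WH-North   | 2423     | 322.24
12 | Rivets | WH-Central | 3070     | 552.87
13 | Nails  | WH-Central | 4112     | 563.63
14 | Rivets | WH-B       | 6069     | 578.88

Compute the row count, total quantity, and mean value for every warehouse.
SELECT warehouse,
       COUNT(*) as cnt,
       SUM(quantity) as total_quantity,
       AVG(value) as avg_value
FROM inventory
GROUP BY warehouse

Result:
  WH-A: 5 records, 13664 total quantity, 292.28 avg value
  WH-B: 2 records, 6700 total quantity, 348.70 avg value
  WH-Central: 4 records, 10715 total quantity, 367.34 avg value
  WH-East: 2 records, 8919 total quantity, 209.64 avg value
  WH-North: 1 records, 2423 total quantity, 322.24 avg value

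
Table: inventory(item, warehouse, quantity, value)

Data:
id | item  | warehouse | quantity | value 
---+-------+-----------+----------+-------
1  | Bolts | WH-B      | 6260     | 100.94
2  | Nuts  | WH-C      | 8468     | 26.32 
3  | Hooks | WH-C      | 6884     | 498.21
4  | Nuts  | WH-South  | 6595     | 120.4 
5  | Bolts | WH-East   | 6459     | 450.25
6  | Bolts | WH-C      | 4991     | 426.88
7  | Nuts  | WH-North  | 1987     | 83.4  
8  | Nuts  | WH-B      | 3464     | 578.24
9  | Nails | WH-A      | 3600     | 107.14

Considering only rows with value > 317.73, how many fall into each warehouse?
SELECT warehouse, COUNT(*)
FROM inventory
WHERE value > 317.73
GROUP BY warehouse

Note: WHERE filters rows before grouping.

Result:
  WH-B: 1
  WH-C: 2
  WH-East: 1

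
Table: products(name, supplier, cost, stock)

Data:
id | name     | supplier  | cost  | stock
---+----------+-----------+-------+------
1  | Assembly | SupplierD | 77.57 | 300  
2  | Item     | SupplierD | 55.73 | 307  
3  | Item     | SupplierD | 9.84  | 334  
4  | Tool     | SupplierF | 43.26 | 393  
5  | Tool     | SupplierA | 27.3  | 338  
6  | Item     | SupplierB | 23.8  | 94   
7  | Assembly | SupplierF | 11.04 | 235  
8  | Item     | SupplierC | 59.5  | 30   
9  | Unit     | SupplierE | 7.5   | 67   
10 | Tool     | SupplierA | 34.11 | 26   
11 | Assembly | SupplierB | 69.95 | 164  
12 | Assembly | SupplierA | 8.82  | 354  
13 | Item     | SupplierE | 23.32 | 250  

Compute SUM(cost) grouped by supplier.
SELECT supplier, SUM(cost) as result
FROM products
GROUP BY supplier

Result:
  SupplierA: 70.23
  SupplierB: 93.75
  SupplierC: 59.50
  SupplierD: 143.14
  SupplierE: 30.82
  SupplierF: 54.30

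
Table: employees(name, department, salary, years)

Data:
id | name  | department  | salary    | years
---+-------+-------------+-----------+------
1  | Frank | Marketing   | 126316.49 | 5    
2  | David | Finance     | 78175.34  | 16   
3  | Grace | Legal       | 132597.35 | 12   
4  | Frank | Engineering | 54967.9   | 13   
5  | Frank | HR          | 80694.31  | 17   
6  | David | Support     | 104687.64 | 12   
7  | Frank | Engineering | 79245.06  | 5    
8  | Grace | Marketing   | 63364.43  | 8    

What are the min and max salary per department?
SELECT department, MIN(salary), MAX(salary)
FROM employees
GROUP BY department

Result:
  Engineering: min=54967.90, max=79245.06
  Finance: min=78175.34, max=78175.34
  HR: min=80694.31, max=80694.31
  Legal: min=132597.35, max=132597.35
  Marketing: min=63364.43, max=126316.49
  Support: min=104687.64, max=104687.64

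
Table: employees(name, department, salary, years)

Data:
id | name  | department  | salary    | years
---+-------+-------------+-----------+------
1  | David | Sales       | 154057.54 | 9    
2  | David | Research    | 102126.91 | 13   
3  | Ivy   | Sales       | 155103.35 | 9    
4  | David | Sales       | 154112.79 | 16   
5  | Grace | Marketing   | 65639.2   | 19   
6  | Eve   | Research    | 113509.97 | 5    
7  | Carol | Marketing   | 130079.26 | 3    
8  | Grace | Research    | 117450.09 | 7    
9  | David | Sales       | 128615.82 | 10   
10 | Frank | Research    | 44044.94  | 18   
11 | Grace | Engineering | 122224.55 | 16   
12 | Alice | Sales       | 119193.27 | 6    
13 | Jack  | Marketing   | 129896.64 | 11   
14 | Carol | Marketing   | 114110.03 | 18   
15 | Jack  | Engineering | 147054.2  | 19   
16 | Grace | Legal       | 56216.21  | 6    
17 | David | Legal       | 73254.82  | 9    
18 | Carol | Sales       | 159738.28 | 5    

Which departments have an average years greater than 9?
SELECT department, AVG(years)
FROM employees
GROUP BY department
HAVING AVG(years) > 9

Result:
  Engineering: avg=17.50
  Marketing: avg=12.75
  Research: avg=10.75
  Sales: avg=9.17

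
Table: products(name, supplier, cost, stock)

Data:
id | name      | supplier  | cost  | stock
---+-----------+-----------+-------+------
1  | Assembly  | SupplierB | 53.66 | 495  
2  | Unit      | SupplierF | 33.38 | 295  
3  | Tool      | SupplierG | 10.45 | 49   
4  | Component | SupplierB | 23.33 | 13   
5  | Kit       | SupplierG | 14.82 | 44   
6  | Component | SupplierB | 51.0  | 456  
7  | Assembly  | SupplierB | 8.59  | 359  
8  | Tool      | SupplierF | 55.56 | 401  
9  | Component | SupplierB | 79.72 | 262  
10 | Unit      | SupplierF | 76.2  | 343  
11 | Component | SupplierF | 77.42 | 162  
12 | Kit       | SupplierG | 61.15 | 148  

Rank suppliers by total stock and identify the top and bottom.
SELECT supplier, SUM(stock)
FROM products
GROUP BY supplier
ORDER BY SUM(stock)

All groups:
  SupplierG: 241
  SupplierF: 1201
  SupplierB: 1585

Highest: SupplierB (1585)
Lowest: SupplierG (241)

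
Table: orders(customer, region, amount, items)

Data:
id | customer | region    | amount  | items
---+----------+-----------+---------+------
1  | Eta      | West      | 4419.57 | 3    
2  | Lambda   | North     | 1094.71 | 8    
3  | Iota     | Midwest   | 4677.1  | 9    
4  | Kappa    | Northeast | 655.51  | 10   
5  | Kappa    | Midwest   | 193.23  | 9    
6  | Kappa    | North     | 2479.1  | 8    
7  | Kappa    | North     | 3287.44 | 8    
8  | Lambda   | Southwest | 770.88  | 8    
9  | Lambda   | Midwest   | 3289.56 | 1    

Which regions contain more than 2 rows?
SELECT region, COUNT(*) as cnt
FROM orders
GROUP BY region
HAVING COUNT(*) > 2

Result:
  Midwest: 3
  North: 3

Note: HAVING filters groups after aggregation, WHERE filters rows before.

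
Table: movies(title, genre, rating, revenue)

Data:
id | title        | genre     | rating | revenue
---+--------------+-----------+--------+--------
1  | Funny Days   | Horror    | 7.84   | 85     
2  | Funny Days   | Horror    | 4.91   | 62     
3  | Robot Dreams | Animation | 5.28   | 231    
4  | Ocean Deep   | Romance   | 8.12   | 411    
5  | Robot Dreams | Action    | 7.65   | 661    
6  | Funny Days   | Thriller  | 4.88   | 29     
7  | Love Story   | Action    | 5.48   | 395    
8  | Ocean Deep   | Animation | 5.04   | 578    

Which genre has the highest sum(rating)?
SELECT genre, SUM(rating) as val
FROM movies
GROUP BY genre
ORDER BY val DESC
LIMIT 1

Result: Action with sum(rating) = 13.13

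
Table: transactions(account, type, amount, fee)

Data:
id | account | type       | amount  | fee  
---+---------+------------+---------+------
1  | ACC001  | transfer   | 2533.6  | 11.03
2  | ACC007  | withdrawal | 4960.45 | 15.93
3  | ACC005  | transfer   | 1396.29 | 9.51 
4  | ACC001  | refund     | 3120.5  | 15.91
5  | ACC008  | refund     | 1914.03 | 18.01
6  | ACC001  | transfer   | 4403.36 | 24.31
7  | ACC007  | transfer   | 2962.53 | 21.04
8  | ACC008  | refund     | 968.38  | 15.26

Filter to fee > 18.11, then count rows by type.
SELECT type, COUNT(*)
FROM transactions
WHERE fee > 18.11
GROUP BY type

Note: WHERE filters rows before grouping.

Result:
  transfer: 2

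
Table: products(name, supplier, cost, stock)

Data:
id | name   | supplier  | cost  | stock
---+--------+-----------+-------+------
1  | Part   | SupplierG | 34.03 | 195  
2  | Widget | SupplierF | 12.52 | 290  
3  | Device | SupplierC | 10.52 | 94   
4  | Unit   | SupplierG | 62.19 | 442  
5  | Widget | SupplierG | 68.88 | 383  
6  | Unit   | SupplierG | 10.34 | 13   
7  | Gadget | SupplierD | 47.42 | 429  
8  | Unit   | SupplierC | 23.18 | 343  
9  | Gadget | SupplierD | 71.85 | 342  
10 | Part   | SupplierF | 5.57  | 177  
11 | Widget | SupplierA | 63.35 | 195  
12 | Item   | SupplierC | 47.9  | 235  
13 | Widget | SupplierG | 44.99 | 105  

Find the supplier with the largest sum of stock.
SELECT supplier, SUM(stock) as val
FROM products
GROUP BY supplier
ORDER BY val DESC
LIMIT 1

Result: SupplierG with sum(stock) = 1138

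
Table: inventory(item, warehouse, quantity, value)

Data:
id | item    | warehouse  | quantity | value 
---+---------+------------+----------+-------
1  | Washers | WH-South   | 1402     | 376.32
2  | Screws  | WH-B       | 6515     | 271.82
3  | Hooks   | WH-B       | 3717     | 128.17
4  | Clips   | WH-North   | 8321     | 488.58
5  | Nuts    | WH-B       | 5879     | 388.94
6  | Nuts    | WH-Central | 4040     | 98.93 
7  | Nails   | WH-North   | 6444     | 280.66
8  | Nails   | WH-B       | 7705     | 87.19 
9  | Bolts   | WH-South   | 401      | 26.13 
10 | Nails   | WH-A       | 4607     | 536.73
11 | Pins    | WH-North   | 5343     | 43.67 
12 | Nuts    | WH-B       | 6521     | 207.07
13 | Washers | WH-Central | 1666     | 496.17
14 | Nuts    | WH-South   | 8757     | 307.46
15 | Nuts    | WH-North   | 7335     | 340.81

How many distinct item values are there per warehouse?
SELECT warehouse, COUNT(DISTINCT item)
FROM inventory
GROUP BY warehouse

Result:
  WH-A: 1 distinct
  WH-B: 4 distinct
  WH-Central: 2 distinct
  WH-North: 4 distinct
  WH-South: 3 distinct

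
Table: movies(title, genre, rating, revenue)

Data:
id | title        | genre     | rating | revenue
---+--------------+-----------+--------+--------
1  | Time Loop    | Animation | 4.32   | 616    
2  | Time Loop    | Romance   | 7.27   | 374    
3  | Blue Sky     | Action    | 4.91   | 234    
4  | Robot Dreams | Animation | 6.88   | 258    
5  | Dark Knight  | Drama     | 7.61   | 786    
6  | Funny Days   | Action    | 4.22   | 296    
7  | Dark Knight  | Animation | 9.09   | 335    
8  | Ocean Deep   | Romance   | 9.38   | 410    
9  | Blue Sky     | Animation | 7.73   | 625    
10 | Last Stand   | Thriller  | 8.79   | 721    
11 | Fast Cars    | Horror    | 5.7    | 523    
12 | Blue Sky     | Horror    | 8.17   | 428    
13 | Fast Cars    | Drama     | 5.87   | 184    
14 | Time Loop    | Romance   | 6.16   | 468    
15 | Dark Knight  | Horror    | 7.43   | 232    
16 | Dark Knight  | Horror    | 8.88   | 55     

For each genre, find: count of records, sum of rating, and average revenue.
SELECT genre,
       COUNT(*) as cnt,
       SUM(rating) as total_rating,
       AVG(revenue) as avg_revenue
FROM movies
GROUP BY genre

Result:
  Action: 2 records, 9.13 total rating, 265.00 avg revenue
  Animation: 4 records, 28.02 total rating, 458.50 avg revenue
  Drama: 2 records, 13.48 total rating, 485.00 avg revenue
  Horror: 4 records, 30.18 total rating, 309.50 avg revenue
  Romance: 3 records, 22.81 total rating, 417.33 avg revenue
  Thriller: 1 records, 8.79 total rating, 721.00 avg revenue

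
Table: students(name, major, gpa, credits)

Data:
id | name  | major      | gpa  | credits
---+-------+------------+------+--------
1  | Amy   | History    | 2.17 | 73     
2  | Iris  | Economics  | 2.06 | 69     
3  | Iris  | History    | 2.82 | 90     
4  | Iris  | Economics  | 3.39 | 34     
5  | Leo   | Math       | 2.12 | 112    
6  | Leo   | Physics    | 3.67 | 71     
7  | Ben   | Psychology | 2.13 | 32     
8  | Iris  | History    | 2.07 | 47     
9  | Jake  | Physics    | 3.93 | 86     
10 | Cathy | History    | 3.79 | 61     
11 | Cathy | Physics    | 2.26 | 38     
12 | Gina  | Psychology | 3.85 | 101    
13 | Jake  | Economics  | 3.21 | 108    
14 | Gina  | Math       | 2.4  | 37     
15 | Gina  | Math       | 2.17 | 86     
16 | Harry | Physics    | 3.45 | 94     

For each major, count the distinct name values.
SELECT major, COUNT(DISTINCT name)
FROM students
GROUP BY major

Result:
  Economics: 2 distinct
  History: 3 distinct
  Math: 2 distinct
  Physics: 4 distinct
  Psychology: 2 distinct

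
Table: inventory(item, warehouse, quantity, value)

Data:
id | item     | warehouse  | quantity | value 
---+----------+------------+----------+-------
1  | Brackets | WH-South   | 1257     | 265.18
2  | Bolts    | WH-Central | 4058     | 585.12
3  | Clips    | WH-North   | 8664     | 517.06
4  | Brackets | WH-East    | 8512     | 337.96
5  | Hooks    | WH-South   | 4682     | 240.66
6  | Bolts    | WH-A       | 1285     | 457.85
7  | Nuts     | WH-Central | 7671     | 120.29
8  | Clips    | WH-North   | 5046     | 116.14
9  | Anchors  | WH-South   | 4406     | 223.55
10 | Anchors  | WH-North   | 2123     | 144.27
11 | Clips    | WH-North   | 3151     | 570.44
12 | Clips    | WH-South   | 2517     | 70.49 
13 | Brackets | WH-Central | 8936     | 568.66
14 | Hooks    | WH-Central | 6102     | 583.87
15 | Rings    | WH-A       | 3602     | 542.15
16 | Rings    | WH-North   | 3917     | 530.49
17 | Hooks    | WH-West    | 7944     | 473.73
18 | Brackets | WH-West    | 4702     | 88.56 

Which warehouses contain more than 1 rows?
SELECT warehouse, COUNT(*) as cnt
FROM inventory
GROUP BY warehouse
HAVING COUNT(*) > 1

Result:
  WH-A: 2
  WH-Central: 4
  WH-North: 5
  WH-South: 4
  WH-West: 2

Note: HAVING filters groups after aggregation, WHERE filters rows before.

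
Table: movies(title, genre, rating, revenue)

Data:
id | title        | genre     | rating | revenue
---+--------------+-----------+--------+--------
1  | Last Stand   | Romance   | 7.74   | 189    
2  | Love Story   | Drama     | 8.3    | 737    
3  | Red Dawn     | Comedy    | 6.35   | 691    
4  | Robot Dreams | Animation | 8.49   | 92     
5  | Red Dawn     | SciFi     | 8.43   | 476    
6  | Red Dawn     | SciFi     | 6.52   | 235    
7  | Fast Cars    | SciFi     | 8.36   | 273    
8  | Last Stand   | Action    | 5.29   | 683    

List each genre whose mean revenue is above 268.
SELECT genre, AVG(revenue)
FROM movies
GROUP BY genre
HAVING AVG(revenue) > 268

Result:
  Action: avg=683.00
  Comedy: avg=691.00
  Drama: avg=737.00
  SciFi: avg=328.00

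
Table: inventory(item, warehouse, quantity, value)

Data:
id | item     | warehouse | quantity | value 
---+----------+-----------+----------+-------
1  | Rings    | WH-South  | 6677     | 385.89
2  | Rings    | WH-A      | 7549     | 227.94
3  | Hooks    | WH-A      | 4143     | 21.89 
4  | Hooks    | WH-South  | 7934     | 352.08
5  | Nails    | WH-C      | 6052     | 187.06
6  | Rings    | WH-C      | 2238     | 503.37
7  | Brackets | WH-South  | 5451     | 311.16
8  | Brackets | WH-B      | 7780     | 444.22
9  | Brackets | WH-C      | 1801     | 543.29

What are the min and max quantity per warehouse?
SELECT warehouse, MIN(quantity), MAX(quantity)
FROM inventory
GROUP BY warehouse

Result:
  WH-A: min=4143, max=7549
  WH-B: min=7780, max=7780
  WH-C: min=1801, max=6052
  WH-South: min=5451, max=7934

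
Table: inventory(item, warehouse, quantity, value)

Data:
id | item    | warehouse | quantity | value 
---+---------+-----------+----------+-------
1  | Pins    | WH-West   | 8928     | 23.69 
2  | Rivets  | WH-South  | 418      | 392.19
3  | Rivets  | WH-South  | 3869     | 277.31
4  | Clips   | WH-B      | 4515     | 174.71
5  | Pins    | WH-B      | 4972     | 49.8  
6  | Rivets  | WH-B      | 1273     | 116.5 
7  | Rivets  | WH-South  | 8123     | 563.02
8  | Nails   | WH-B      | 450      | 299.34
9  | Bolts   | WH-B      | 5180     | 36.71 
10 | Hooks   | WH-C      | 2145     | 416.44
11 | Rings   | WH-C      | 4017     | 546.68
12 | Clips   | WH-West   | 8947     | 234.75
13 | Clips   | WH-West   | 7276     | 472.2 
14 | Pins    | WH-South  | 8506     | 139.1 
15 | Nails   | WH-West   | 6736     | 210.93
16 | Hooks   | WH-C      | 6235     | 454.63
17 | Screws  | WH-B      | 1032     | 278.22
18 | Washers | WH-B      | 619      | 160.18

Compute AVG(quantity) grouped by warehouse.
SELECT warehouse, AVG(quantity) as result
FROM inventory
GROUP BY warehouse

Result:
  WH-B: 2577.29
  WH-C: 4132.33
  WH-South: 5229.00
  WH-West: 7971.75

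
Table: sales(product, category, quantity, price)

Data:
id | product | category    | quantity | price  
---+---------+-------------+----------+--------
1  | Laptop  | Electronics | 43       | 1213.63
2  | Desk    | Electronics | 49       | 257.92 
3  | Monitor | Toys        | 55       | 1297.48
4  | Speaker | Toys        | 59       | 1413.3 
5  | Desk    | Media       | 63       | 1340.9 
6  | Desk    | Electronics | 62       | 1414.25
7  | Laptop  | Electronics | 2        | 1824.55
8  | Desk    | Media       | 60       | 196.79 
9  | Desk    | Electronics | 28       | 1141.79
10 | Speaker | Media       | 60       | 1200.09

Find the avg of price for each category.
SELECT category, AVG(price) as result
FROM sales
GROUP BY category

Result:
  Electronics: 1170.43
  Media: 912.59
  Toys: 1355.39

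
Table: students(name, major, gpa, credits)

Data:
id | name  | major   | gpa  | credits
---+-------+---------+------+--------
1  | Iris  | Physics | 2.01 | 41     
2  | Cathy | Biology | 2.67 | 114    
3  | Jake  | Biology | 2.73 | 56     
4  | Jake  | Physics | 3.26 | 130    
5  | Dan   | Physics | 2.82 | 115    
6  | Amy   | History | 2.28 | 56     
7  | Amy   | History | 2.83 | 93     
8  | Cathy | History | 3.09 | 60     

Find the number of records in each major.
SELECT major, COUNT(*) as count
FROM students
GROUP BY major

Result:
  Biology: 2
  History: 3
  Physics: 3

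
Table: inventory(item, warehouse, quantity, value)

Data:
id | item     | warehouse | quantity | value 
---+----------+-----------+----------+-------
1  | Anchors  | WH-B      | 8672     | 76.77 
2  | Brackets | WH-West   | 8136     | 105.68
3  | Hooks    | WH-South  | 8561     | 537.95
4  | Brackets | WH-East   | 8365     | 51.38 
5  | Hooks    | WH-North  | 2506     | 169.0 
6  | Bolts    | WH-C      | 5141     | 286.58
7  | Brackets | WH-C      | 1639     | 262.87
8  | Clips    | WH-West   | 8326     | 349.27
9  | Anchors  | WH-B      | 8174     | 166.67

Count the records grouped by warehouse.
SELECT warehouse, COUNT(*) as count
FROM inventory
GROUP BY warehouse

Result:
  WH-B: 2
  WH-C: 2
  WH-East: 1
  WH-North: 1
  WH-South: 1
  WH-West: 2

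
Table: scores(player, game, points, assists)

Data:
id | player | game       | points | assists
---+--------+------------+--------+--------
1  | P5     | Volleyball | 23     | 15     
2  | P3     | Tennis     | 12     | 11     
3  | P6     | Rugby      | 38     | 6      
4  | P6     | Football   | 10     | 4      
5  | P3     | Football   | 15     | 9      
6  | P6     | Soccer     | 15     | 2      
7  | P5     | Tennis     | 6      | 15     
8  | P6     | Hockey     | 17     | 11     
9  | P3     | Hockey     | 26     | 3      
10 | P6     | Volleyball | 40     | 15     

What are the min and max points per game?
SELECT game, MIN(points), MAX(points)
FROM scores
GROUP BY game

Result:
  Football: min=10, max=15
  Hockey: min=17, max=26
  Rugby: min=38, max=38
  Soccer: min=15, max=15
  Tennis: min=6, max=12
  Volleyball: min=23, max=40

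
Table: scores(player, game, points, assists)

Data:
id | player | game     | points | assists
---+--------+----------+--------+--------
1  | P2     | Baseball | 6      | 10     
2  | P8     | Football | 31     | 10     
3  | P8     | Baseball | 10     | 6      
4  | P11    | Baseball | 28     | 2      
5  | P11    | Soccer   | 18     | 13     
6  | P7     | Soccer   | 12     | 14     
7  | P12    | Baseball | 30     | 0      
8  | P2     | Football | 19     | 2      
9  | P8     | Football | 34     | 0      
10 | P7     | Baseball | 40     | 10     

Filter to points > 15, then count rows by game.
SELECT game, COUNT(*)
FROM scores
WHERE points > 15
GROUP BY game

Note: WHERE filters rows before grouping.

Result:
  Baseball: 3
  Football: 3
  Soccer: 1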